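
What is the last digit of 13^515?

7

Powers of 3 mod 10 repeat with period 4: 3, 9, 7, 1.
515 leaves remainder 3 on division by 4, so 13^515 ends in 7.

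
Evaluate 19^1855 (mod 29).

12

Square-and-reduce mod 29: 19^1≡19, 19^2≡13, 19^4≡24, 19^8≡25, 19^16≡16, 19^32≡24, 19^64≡25, 19^128≡16, 19^256≡24, 19^512≡25, 19^1024≡16.
Since 1855 = 1 + 2 + 4 + 8 + 16 + 32 + 256 + 512 + 1024 in binary, 19^1855 ≡ 19·13·24·25·16·24·24·25·16 ≡ 12 (mod 29).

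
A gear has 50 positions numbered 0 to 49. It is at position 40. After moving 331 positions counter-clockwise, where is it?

9

Dividing 331 by 50 gives quotient 6 and remainder 31.
(40 − 31) mod 50 = 9.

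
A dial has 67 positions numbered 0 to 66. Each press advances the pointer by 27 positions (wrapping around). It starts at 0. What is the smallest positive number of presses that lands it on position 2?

10

27⁻¹ ≡ 5 (mod 67) because 27·5 = 135 = 2·67 + 1.
Multiplying both sides by 5: x ≡ 5·2 = 10 ≡ 10 (mod 67).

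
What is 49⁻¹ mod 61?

5

61 = 1·49 + 12
49 = 4·12 + 1
12 = 12·1 + 0
Back-substituting gives 49·5 ≡ 1 (mod 61).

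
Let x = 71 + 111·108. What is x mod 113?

111·108 = 11988.
Dividing 11988 by 113 gives quotient 106 and remainder 10.
(71 + 10) mod 113 = 81.

81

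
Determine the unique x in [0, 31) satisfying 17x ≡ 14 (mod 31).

30

17⁻¹ ≡ 11 (mod 31) because 17·11 = 187 = 6·31 + 1.
So x ≡ 11·14 = 154 ≡ 30 (mod 31).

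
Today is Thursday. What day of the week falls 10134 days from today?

Tuesday

10134 mod 7 = 5 (since 1447·7 = 10129).
Thursday + 5 days → Tuesday.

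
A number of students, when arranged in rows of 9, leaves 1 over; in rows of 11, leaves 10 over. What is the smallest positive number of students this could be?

x ≡ 1 (mod 9) gives x ∈ {1, 10}.
The first of these with x mod 11 = 10 is 10.

10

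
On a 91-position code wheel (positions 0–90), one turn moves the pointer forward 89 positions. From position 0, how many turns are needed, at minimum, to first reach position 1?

45

89·45 = 4005 = 44·91 + 1, so 89⁻¹ ≡ 45 (mod 91).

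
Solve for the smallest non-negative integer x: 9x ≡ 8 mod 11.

7

9⁻¹ ≡ 5 (mod 11) because 9·5 = 45 = 4·11 + 1.
So x ≡ 5·8 = 40 ≡ 7 (mod 11).
Check: 9·7 = 63 = 5·11 + 8.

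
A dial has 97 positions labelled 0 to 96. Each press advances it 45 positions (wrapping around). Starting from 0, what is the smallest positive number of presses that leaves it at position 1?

69

97 = 2·45 + 7
45 = 6·7 + 3
7 = 2·3 + 1
3 = 3·1 + 0
Back-substituting gives 45·69 ≡ 1 (mod 97).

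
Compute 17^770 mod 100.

By repeated squaring mod 100: 17^1≡17, 17^2≡89, 17^4≡21, 17^8≡41, 17^16≡81, 17^32≡61, 17^64≡21, 17^128≡41, 17^256≡81, 17^512≡61.
770 = 2 + 256 + 512, so 17^770 ≡ 89·81·61 ≡ 49 (mod 100).

49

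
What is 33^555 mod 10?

Powers of 3 mod 10 repeat with period 4: 3, 9, 7, 1.
555 leaves remainder 3 on division by 4, so 33^555 ends in 7.

7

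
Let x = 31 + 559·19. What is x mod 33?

559·19 = 10621.
10621 mod 33 = 28 (since 321·33 = 10593).
(31 + 28) mod 33 = 26.

26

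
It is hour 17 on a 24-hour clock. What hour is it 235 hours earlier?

22

235 − 9·24 = 19, so 235 ≡ 19 (mod 24).
(17 − 19) mod 24 = 22.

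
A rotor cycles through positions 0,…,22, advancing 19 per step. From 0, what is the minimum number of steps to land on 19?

The inverse of 19 mod 23 is 17 (since 19·17 = 323 ≡ 1).
So x ≡ 17·19 = 323 ≡ 1 (mod 23).
Check: 19·1 = 19 = 0·23 + 19.

1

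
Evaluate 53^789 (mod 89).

40

By repeated squaring mod 89: 53^1≡53, 53^2≡50, 53^4≡8, 53^8≡64, 53^16≡2, 53^32≡4, 53^64≡16, 53^128≡78, 53^256≡32, 53^512≡45.
Since 789 = 1 + 4 + 16 + 256 + 512 in binary, 53^789 ≡ 53·8·2·32·45 ≡ 40 (mod 89).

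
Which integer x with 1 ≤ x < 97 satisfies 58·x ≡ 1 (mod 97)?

92

97 = 1·58 + 39
58 = 1·39 + 19
39 = 2·19 + 1
19 = 19·1 + 0
Back-substituting gives 58·92 ≡ 1 (mod 97).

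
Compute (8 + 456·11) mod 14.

456·11 = 5016.
5016 mod 14 = 4 (since 358·14 = 5012).
(8 + 4) mod 14 = 12.

12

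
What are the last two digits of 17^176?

81

Successive squares of 17 mod 100: 17^1≡17, 17^2≡89, 17^4≡21, 17^8≡41, 17^16≡81, 17^32≡61, 17^64≡21, 17^128≡41.
176 = 16 + 32 + 128, so 17^176 ≡ 81·61·41 ≡ 81 (mod 100).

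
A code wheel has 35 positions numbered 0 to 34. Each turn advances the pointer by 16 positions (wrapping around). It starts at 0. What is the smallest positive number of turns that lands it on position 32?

2

16⁻¹ ≡ 11 (mod 35) because 16·11 = 176 = 5·35 + 1.
Multiplying both sides by 11: x ≡ 11·32 = 352 ≡ 2 (mod 35).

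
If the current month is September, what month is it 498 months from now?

March

498 = 41·12 + 6, so 498 mod 12 = 6.
September + 6 months → March.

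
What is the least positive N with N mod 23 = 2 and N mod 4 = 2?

x ≡ 2 (mod 4) gives x ∈ {2}.
The first of these with x mod 23 = 2 is 2.

2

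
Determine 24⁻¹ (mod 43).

9

24·9 = 216 = 5·43 + 1, so 24⁻¹ ≡ 9 (mod 43).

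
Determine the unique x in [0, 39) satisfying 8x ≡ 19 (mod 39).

17

8⁻¹ ≡ 5 (mod 39) because 8·5 = 40 = 1·39 + 1.
Multiplying both sides by 5: x ≡ 5·19 = 95 ≡ 17 (mod 39).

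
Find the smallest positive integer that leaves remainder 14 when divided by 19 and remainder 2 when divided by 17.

x ≡ 2 (mod 17) gives x ∈ {2, 19, 36, 53, 70, 87, 104, 121, …}.
The first of these with x mod 19 = 14 is 223.

223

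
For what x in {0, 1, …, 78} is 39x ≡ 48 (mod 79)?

The inverse of 39 mod 79 is 77 (since 39·77 = 3003 ≡ 1).
Multiplying both sides by 77: x ≡ 77·48 = 3696 ≡ 62 (mod 79).

62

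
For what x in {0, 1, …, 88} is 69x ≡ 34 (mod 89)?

69⁻¹ ≡ 40 (mod 89) because 69·40 = 2760 = 31·89 + 1.
So x ≡ 40·34 = 1360 ≡ 25 (mod 89).

25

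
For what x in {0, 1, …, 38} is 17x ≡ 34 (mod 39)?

17⁻¹ ≡ 23 (mod 39) because 17·23 = 391 = 10·39 + 1.
Multiplying both sides by 23: x ≡ 23·34 = 782 ≡ 2 (mod 39).
Check: 17·2 = 34 = 0·39 + 34.

2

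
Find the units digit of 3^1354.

Last digits of 3^n: 3, 9, 7, 1 (period 4).
1354 leaves remainder 2 on division by 4, so 3^1354 ends in 9.

9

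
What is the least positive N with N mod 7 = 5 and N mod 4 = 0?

12

Since 4·2 ≡ 1 (mod 7), take x = 0 + 4·((5−0)·2 mod 7) = 0 + 4·3 = 12.
Check: 12 mod 7 = 5, 12 mod 4 = 0.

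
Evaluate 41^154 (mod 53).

Successive squares of 41 mod 53: 41^1≡41, 41^2≡38, 41^4≡13, 41^8≡10, 41^16≡47, 41^32≡36, 41^64≡24, 41^128≡46.
Since 154 = 2 + 8 + 16 + 128 in binary, 41^154 ≡ 38·10·47·46 ≡ 7 (mod 53).

7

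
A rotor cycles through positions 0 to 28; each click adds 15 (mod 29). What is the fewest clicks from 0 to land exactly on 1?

29 = 1·15 + 14
15 = 1·14 + 1
14 = 14·1 + 0
Back-substituting gives 15·2 ≡ 1 (mod 29).

2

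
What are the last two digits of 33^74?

By repeated squaring mod 100: 33^1≡33, 33^2≡89, 33^4≡21, 33^8≡41, 33^16≡81, 33^32≡61, 33^64≡21.
Since 74 = 2 + 8 + 64 in binary, 33^74 ≡ 89·41·21 ≡ 29 (mod 100).

29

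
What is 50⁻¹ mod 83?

50·5 = 250 = 3·83 + 1, so 50⁻¹ ≡ 5 (mod 83).

5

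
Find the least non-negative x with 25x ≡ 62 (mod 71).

11

The inverse of 25 mod 71 is 54 (since 25·54 = 1350 ≡ 1).
So x ≡ 54·62 = 3348 ≡ 11 (mod 71).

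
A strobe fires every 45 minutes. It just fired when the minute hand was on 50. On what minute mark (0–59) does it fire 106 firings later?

106·45 = 4770.
4770 = 79·60 + 30, so 4770 mod 60 = 30.
(50 + 30) mod 60 = 20.

20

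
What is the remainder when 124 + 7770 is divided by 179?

18

7770 mod 179 = 73 (since 43·179 = 7697).
(124 + 73) mod 179 = 18.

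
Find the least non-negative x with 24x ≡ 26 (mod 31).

24⁻¹ ≡ 22 (mod 31) because 24·22 = 528 = 17·31 + 1.
Multiplying both sides by 22: x ≡ 22·26 = 572 ≡ 14 (mod 31).
Check: 24·14 = 336 = 10·31 + 26.

14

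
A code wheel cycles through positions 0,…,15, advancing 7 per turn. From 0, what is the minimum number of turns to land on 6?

7⁻¹ ≡ 7 (mod 16) because 7·7 = 49 = 3·16 + 1.
Multiplying both sides by 7: x ≡ 7·6 = 42 ≡ 10 (mod 16).

10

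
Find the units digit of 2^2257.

2

Last digits of 2^n: 2, 4, 8, 6 (period 4).
2257 leaves remainder 1 on division by 4, so 2^2257 ends in 2.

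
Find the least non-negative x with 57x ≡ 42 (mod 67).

36

57⁻¹ ≡ 20 (mod 67) because 57·20 = 1140 = 17·67 + 1.
So x ≡ 20·42 = 840 ≡ 36 (mod 67).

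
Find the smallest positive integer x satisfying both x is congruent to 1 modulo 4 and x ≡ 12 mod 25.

37

x ≡ 1 (mod 4) gives x ∈ {1, 5, 9, 13, 17, 21, 25, 29, …}.
The first of these with x mod 25 = 12 is 37.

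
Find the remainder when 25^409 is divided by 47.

Successive squares of 25 mod 47: 25^1≡25, 25^2≡14, 25^4≡8, 25^8≡17, 25^16≡7, 25^32≡2, 25^64≡4, 25^128≡16, 25^256≡21.
409 = 1 + 8 + 16 + 128 + 256, so 25^409 ≡ 25·17·7·16·21 ≡ 4 (mod 47).

4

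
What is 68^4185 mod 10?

8

The units digit of 68^n cycles with period 4: 8, 4, 2, 6, …
4185 mod 4 = 1, so the last digit matches 8^1 = 8.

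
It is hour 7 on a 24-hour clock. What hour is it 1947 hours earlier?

4

1947 mod 24 = 3 (since 81·24 = 1944).
(7 − 3) mod 24 = 4.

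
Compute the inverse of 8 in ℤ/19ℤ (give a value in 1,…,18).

19 = 2·8 + 3
8 = 2·3 + 2
3 = 1·2 + 1
2 = 2·1 + 0
Back-substituting gives 8·12 ≡ 1 (mod 19).

12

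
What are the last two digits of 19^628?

41

Square-and-reduce mod 100: 19^1≡19, 19^2≡61, 19^4≡21, 19^8≡41, 19^16≡81, 19^32≡61, 19^64≡21, 19^128≡41, 19^256≡81, 19^512≡61.
628 = 4 + 16 + 32 + 64 + 512, so 19^628 ≡ 21·81·61·21·61 ≡ 41 (mod 100).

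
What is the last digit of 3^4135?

7

Last digits of 3^n: 3, 9, 7, 1 (period 4).
4135 leaves remainder 3 on division by 4, so 3^4135 ends in 7.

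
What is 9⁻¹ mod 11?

9·5 = 45 = 4·11 + 1, so 9⁻¹ ≡ 5 (mod 11).

5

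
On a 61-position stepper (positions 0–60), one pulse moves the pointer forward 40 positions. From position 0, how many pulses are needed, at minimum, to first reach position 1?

29

40·29 = 1160 = 19·61 + 1, so 40⁻¹ ≡ 29 (mod 61).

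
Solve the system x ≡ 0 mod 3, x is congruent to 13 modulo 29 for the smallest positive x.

Since 29·2 ≡ 1 (mod 3), take x = 13 + 29·((0−13)·2 mod 3) = 13 + 29·1 = 42.
Check: 42 mod 3 = 0, 42 mod 29 = 13.

42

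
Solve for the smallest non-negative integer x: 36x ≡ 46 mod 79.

36⁻¹ ≡ 11 (mod 79) because 36·11 = 396 = 5·79 + 1.
So x ≡ 11·46 = 506 ≡ 32 (mod 79).
Check: 36·32 = 1152 = 14·79 + 46.

32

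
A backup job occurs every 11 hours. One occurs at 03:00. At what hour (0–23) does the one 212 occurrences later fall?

212·11 = 2332.
2332 mod 24 = 4 (since 97·24 = 2328).
(3 + 4) mod 24 = 7.

7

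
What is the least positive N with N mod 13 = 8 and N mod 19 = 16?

73

x ≡ 8 (mod 13) gives x ∈ {8, 21, 34, 47, 60, 73}.
The first of these with x mod 19 = 16 is 73.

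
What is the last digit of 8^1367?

Powers of 8 mod 10 repeat with period 4: 8, 4, 2, 6.
1367 leaves remainder 3 on division by 4, so 8^1367 ends in 2.

2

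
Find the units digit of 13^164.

1

The units digit of 13^n cycles with period 4: 3, 9, 7, 1, …
164 mod 4 = 0, so the last digit matches 3^4 = 1.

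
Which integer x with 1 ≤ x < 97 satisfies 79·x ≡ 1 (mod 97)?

70

97 = 1·79 + 18
79 = 4·18 + 7
18 = 2·7 + 4
7 = 1·4 + 3
4 = 1·3 + 1
3 = 3·1 + 0
Back-substituting gives 79·70 ≡ 1 (mod 97).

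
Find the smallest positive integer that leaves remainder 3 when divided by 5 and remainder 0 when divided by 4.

x ≡ 0 (mod 4) gives x ∈ {0, 4, 8}.
The first of these with x mod 5 = 3 is 8.

8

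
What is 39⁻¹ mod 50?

9

50 = 1·39 + 11
39 = 3·11 + 6
11 = 1·6 + 5
6 = 1·5 + 1
5 = 5·1 + 0
Back-substituting gives 39·9 ≡ 1 (mod 50).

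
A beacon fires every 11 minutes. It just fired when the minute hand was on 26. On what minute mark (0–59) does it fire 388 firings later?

388·11 = 4268.
4268 − 71·60 = 8, so 4268 ≡ 8 (mod 60).
(26 + 8) mod 60 = 34.

34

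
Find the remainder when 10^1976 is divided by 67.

4

Successive squares of 10 mod 67: 10^1≡10, 10^2≡33, 10^4≡17, 10^8≡21, 10^16≡39, 10^32≡47, 10^64≡65, 10^128≡4, 10^256≡16, 10^512≡55, 10^1024≡10.
1976 = 8 + 16 + 32 + 128 + 256 + 512 + 1024, so 10^1976 ≡ 21·39·47·4·16·55·10 ≡ 4 (mod 67).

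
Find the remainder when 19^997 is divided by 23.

15

Successive squares of 19 mod 23: 19^1≡19, 19^2≡16, 19^4≡3, 19^8≡9, 19^16≡12, 19^32≡6, 19^64≡13, 19^128≡8, 19^256≡18, 19^512≡2.
997 = 1 + 4 + 32 + 64 + 128 + 256 + 512, so 19^997 ≡ 19·3·6·13·8·18·2 ≡ 15 (mod 23).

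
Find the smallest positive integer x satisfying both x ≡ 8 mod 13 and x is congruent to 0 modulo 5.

x ≡ 0 (mod 5) gives x ∈ {0, 5, 10, 15, 20, 25, 30, 35, …}.
The first of these with x mod 13 = 8 is 60.

60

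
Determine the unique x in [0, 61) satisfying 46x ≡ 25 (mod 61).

46⁻¹ ≡ 4 (mod 61) because 46·4 = 184 = 3·61 + 1.
So x ≡ 4·25 = 100 ≡ 39 (mod 61).
Check: 46·39 = 1794 = 29·61 + 25.

39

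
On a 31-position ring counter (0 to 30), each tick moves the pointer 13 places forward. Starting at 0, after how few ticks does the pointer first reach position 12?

The inverse of 13 mod 31 is 12 (since 13·12 = 156 ≡ 1).
So x ≡ 12·12 = 144 ≡ 20 (mod 31).

20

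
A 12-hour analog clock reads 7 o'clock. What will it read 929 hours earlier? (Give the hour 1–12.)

929 = 77·12 + 5, so 929 mod 12 = 5.
7 − 5 → 2 on a 12-hour dial.

2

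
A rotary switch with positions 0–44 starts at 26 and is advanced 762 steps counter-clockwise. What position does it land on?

Dividing 762 by 45 gives quotient 16 and remainder 42.
(26 − 42) mod 45 = 29.

29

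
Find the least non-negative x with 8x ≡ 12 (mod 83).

The inverse of 8 mod 83 is 52 (since 8·52 = 416 ≡ 1).
Multiplying both sides by 52: x ≡ 52·12 = 624 ≡ 43 (mod 83).

43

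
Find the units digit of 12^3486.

Powers of 2 mod 10 repeat with period 4: 2, 4, 8, 6.
3486 leaves remainder 2 on division by 4, so 12^3486 ends in 4.

4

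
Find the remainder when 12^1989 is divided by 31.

15

By repeated squaring mod 31: 12^1≡12, 12^2≡20, 12^4≡28, 12^8≡9, 12^16≡19, 12^32≡20, 12^64≡28, 12^128≡9, 12^256≡19, 12^512≡20, 12^1024≡28.
Since 1989 = 1 + 4 + 64 + 128 + 256 + 512 + 1024 in binary, 12^1989 ≡ 12·28·28·9·19·20·28 ≡ 15 (mod 31).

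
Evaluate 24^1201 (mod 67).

40

Successive squares of 24 mod 67: 24^1≡24, 24^2≡40, 24^4≡59, 24^8≡64, 24^16≡9, 24^32≡14, 24^64≡62, 24^128≡25, 24^256≡22, 24^512≡15, 24^1024≡24.
Since 1201 = 1 + 16 + 32 + 128 + 1024 in binary, 24^1201 ≡ 24·9·14·25·24 ≡ 40 (mod 67).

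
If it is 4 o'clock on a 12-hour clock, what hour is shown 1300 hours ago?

1300 = 108·12 + 4, so 1300 mod 12 = 4.
4 − 4 → 12 on a 12-hour dial.

12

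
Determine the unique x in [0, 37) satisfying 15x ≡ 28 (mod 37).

15⁻¹ ≡ 5 (mod 37) because 15·5 = 75 = 2·37 + 1.
So x ≡ 5·28 = 140 ≡ 29 (mod 37).
Check: 15·29 = 435 = 11·37 + 28.

29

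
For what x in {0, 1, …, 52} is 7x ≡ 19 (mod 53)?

The inverse of 7 mod 53 is 38 (since 7·38 = 266 ≡ 1).
Multiplying both sides by 38: x ≡ 38·19 = 722 ≡ 33 (mod 53).

33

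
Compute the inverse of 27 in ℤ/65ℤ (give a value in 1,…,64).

27·53 = 1431 = 22·65 + 1, so 27⁻¹ ≡ 53 (mod 65).

53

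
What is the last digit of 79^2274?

1

Powers of 9 mod 10 repeat with period 2: 9, 1.
2274 mod 2 = 0, so the last digit matches 9^2 = 1.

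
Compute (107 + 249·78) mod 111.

104

249·78 = 19422.
19422 mod 111 = 108 (since 174·111 = 19314).
(107 + 108) mod 111 = 104.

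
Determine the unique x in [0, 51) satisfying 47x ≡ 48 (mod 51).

39

The inverse of 47 mod 51 is 38 (since 47·38 = 1786 ≡ 1).
Multiplying both sides by 38: x ≡ 38·48 = 1824 ≡ 39 (mod 51).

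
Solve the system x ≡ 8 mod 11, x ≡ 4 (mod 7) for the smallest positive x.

74

x ≡ 4 (mod 7) gives x ∈ {4, 11, 18, 25, 32, 39, 46, 53, …}.
The first of these with x mod 11 = 8 is 74.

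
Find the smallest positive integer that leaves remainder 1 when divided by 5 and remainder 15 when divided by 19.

x ≡ 1 (mod 5) gives x ∈ {1, 6, 11, 16, 21, 26, 31, 36, …}.
The first of these with x mod 19 = 15 is 91.

91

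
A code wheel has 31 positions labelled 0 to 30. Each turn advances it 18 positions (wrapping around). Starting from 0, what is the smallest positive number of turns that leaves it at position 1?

18·19 = 342 = 11·31 + 1, so 18⁻¹ ≡ 19 (mod 31).

19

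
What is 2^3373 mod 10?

Powers of 2 mod 10 repeat with period 4: 2, 4, 8, 6.
3373 leaves remainder 1 on division by 4, so 2^3373 ends in 2.

2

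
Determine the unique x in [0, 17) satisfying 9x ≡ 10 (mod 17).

3

9⁻¹ ≡ 2 (mod 17) because 9·2 = 18 = 1·17 + 1.
So x ≡ 2·10 = 20 ≡ 3 (mod 17).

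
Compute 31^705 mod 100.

51

Square-and-reduce mod 100: 31^1≡31, 31^2≡61, 31^4≡21, 31^8≡41, 31^16≡81, 31^32≡61, 31^64≡21, 31^128≡41, 31^256≡81, 31^512≡61.
705 = 1 + 64 + 128 + 512, so 31^705 ≡ 31·21·41·61 ≡ 51 (mod 100).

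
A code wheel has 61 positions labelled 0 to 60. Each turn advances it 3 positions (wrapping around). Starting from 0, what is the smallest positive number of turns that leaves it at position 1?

3·41 = 123 = 2·61 + 1, so 3⁻¹ ≡ 41 (mod 61).

41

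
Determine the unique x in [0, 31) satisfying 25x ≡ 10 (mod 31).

19

25⁻¹ ≡ 5 (mod 31) because 25·5 = 125 = 4·31 + 1.
So x ≡ 5·10 = 50 ≡ 19 (mod 31).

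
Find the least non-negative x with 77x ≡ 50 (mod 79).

77⁻¹ ≡ 39 (mod 79) because 77·39 = 3003 = 38·79 + 1.
So x ≡ 39·50 = 1950 ≡ 54 (mod 79).
Check: 77·54 = 4158 = 52·79 + 50.

54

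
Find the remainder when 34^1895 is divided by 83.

74

Successive squares of 34 mod 83: 34^1≡34, 34^2≡77, 34^4≡36, 34^8≡51, 34^16≡28, 34^32≡37, 34^64≡41, 34^128≡21, 34^256≡26, 34^512≡12, 34^1024≡61.
1895 = 1 + 2 + 4 + 32 + 64 + 256 + 512 + 1024, so 34^1895 ≡ 34·77·36·37·41·26·12·61 ≡ 74 (mod 83).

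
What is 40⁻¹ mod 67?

40·62 = 2480 = 37·67 + 1, so 40⁻¹ ≡ 62 (mod 67).

62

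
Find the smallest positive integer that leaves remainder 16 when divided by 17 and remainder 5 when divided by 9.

50

Since 9·2 ≡ 1 (mod 17), take x = 5 + 9·((16−5)·2 mod 17) = 5 + 9·5 = 50.
Check: 50 mod 17 = 16, 50 mod 9 = 5.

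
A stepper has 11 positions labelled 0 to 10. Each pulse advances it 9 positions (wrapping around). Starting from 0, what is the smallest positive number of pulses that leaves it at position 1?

9·5 = 45 = 4·11 + 1, so 9⁻¹ ≡ 5 (mod 11).

5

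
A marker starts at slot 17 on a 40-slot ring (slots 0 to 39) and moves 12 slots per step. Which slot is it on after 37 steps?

21

37·12 = 444.
444 = 11·40 + 4, so 444 mod 40 = 4.
(17 + 4) mod 40 = 21.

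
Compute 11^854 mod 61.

60

Square-and-reduce mod 61: 11^1≡11, 11^2≡60, 11^4≡1, 11^8≡1, 11^16≡1, 11^32≡1, 11^64≡1, 11^128≡1, 11^256≡1, 11^512≡1.
Since 854 = 2 + 4 + 16 + 64 + 256 + 512 in binary, 11^854 ≡ 60·1·1·1·1·1 ≡ 60 (mod 61).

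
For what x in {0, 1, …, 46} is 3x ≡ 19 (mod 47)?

22

The inverse of 3 mod 47 is 16 (since 3·16 = 48 ≡ 1).
So x ≡ 16·19 = 304 ≡ 22 (mod 47).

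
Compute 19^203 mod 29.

Square-and-reduce mod 29: 19^1≡19, 19^2≡13, 19^4≡24, 19^8≡25, 19^16≡16, 19^32≡24, 19^64≡25, 19^128≡16.
Since 203 = 1 + 2 + 8 + 64 + 128 in binary, 19^203 ≡ 19·13·25·25·16 ≡ 12 (mod 29).

12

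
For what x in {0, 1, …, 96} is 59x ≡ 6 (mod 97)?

56

The inverse of 59 mod 97 is 74 (since 59·74 = 4366 ≡ 1).
Multiplying both sides by 74: x ≡ 74·6 = 444 ≡ 56 (mod 97).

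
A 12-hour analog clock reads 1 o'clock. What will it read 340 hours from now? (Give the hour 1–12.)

5

340 = 28·12 + 4, so 340 mod 12 = 4.
1 + 4 → 5 on a 12-hour dial.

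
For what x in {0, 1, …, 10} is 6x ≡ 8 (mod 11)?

5

6⁻¹ ≡ 2 (mod 11) because 6·2 = 12 = 1·11 + 1.
Multiplying both sides by 2: x ≡ 2·8 = 16 ≡ 5 (mod 11).
Check: 6·5 = 30 = 2·11 + 8.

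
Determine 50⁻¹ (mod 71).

50·27 = 1350 = 19·71 + 1, so 50⁻¹ ≡ 27 (mod 71).

27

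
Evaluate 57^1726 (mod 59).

36

Square-and-reduce mod 59: 57^1≡57, 57^2≡4, 57^4≡16, 57^8≡20, 57^16≡46, 57^32≡51, 57^64≡5, 57^128≡25, 57^256≡35, 57^512≡45, 57^1024≡19.
Since 1726 = 2 + 4 + 8 + 16 + 32 + 128 + 512 + 1024 in binary, 57^1726 ≡ 4·16·20·46·51·25·45·19 ≡ 36 (mod 59).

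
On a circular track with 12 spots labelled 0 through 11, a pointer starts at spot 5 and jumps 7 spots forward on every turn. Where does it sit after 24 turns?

24·7 = 168.
168 − 14·12 = 0, so 168 ≡ 0 (mod 12).
(5 + 0) mod 12 = 5.

5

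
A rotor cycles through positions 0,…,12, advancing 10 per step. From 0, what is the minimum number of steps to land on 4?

10⁻¹ ≡ 4 (mod 13) because 10·4 = 40 = 3·13 + 1.
Multiplying both sides by 4: x ≡ 4·4 = 16 ≡ 3 (mod 13).

3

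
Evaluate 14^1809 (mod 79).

By repeated squaring mod 79: 14^1≡14, 14^2≡38, 14^4≡22, 14^8≡10, 14^16≡21, 14^32≡46, 14^64≡62, 14^128≡52, 14^256≡18, 14^512≡8, 14^1024≡64.
Since 1809 = 1 + 16 + 256 + 512 + 1024 in binary, 14^1809 ≡ 14·21·18·8·64 ≡ 41 (mod 79).

41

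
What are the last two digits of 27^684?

41

Successive squares of 27 mod 100: 27^1≡27, 27^2≡29, 27^4≡41, 27^8≡81, 27^16≡61, 27^32≡21, 27^64≡41, 27^128≡81, 27^256≡61, 27^512≡21.
Since 684 = 4 + 8 + 32 + 128 + 512 in binary, 27^684 ≡ 41·81·21·81·21 ≡ 41 (mod 100).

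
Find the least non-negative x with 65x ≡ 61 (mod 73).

65⁻¹ ≡ 9 (mod 73) because 65·9 = 585 = 8·73 + 1.
Multiplying both sides by 9: x ≡ 9·61 = 549 ≡ 38 (mod 73).

38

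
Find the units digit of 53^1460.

The units digit of 53^n cycles with period 4: 3, 9, 7, 1, …
1460 leaves remainder 0 on division by 4, so 53^1460 ends in 1.

1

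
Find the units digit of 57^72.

1

Powers of 7 mod 10 repeat with period 4: 7, 9, 3, 1.
72 mod 4 = 0, so the last digit matches 7^4 = 1.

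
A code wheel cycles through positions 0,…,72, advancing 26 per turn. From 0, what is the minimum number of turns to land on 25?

The inverse of 26 mod 73 is 59 (since 26·59 = 1534 ≡ 1).
Multiplying both sides by 59: x ≡ 59·25 = 1475 ≡ 15 (mod 73).

15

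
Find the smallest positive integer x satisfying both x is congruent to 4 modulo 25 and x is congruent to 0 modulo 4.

4

x ≡ 0 (mod 4) gives x ∈ {0, 4}.
The first of these with x mod 25 = 4 is 4.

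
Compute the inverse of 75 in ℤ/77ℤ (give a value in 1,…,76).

38

75·38 = 2850 = 37·77 + 1, so 75⁻¹ ≡ 38 (mod 77).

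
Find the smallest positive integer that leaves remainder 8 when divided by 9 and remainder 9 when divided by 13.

x ≡ 8 (mod 9) gives x ∈ {8, 17, 26, 35}.
The first of these with x mod 13 = 9 is 35.

35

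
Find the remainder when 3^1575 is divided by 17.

11

Square-and-reduce mod 17: 3^1≡3, 3^2≡9, 3^4≡13, 3^8≡16, 3^16≡1, 3^32≡1, 3^64≡1, 3^128≡1, 3^256≡1, 3^512≡1, 3^1024≡1.
Since 1575 = 1 + 2 + 4 + 32 + 512 + 1024 in binary, 3^1575 ≡ 3·9·13·1·1·1 ≡ 11 (mod 17).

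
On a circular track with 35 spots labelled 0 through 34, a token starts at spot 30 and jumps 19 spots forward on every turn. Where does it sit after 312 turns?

312·19 = 5928.
Dividing 5928 by 35 gives quotient 169 and remainder 13.
(30 + 13) mod 35 = 8.

8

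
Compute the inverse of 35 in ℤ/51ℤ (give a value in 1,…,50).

51 = 1·35 + 16
35 = 2·16 + 3
16 = 5·3 + 1
3 = 3·1 + 0
Back-substituting gives 35·35 ≡ 1 (mod 51).

35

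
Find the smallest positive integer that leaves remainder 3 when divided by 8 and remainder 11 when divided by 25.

11

x ≡ 3 (mod 8) gives x ∈ {3, 11}.
The first of these with x mod 25 = 11 is 11.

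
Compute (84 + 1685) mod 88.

1685 − 19·88 = 13, so 1685 ≡ 13 (mod 88).
(84 + 13) mod 88 = 9.

9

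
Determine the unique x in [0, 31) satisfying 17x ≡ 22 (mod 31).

25

The inverse of 17 mod 31 is 11 (since 17·11 = 187 ≡ 1).
So x ≡ 11·22 = 242 ≡ 25 (mod 31).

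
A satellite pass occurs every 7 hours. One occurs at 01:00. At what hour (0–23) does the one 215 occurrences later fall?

18

215·7 = 1505.
Dividing 1505 by 24 gives quotient 62 and remainder 17.
(1 + 17) mod 24 = 18.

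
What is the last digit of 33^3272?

1

Last digits of 3^n: 3, 9, 7, 1 (period 4).
3272 leaves remainder 0 on division by 4, so 33^3272 ends in 1.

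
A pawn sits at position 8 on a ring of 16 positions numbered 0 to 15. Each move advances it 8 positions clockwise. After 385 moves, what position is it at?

0

385·8 = 3080.
Dividing 3080 by 16 gives quotient 192 and remainder 8.
(8 + 8) mod 16 = 0.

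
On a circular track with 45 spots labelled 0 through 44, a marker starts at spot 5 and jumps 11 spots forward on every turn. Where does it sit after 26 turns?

21

26·11 = 286.
286 mod 45 = 16 (since 6·45 = 270).
(5 + 16) mod 45 = 21.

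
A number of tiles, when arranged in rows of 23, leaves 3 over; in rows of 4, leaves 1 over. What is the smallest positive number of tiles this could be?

49

Since 4·6 ≡ 1 (mod 23), take x = 1 + 4·((3−1)·6 mod 23) = 1 + 4·12 = 49.
Check: 49 mod 23 = 3, 49 mod 4 = 1.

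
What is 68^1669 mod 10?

The units digit of 68^n cycles with period 4: 8, 4, 2, 6, …
1669 mod 4 = 1, so the last digit matches 8^1 = 8.

8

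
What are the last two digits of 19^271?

19

Successive squares of 19 mod 100: 19^1≡19, 19^2≡61, 19^4≡21, 19^8≡41, 19^16≡81, 19^32≡61, 19^64≡21, 19^128≡41, 19^256≡81.
271 = 1 + 2 + 4 + 8 + 256, so 19^271 ≡ 19·61·21·41·81 ≡ 19 (mod 100).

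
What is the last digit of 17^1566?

The units digit of 17^n cycles with period 4: 7, 9, 3, 1, …
1566 leaves remainder 2 on division by 4, so 17^1566 ends in 9.

9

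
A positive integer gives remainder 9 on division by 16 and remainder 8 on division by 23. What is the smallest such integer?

x ≡ 9 (mod 16) gives x ∈ {9, 25, 41, 57, 73, 89, 105, 121, …}.
The first of these with x mod 23 = 8 is 169.

169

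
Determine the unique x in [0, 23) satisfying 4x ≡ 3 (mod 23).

18

4⁻¹ ≡ 6 (mod 23) because 4·6 = 24 = 1·23 + 1.
So x ≡ 6·3 = 18 ≡ 18 (mod 23).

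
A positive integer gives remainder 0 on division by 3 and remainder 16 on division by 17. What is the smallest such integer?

33

x ≡ 0 (mod 3) gives x ∈ {0, 3, 6, 9, 12, 15, 18, 21, …}.
The first of these with x mod 17 = 16 is 33.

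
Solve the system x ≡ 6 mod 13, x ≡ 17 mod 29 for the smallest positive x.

x ≡ 6 (mod 13) gives x ∈ {6, 19, 32, 45, 58, 71, 84, 97, …}.
The first of these with x mod 29 = 17 is 162.

162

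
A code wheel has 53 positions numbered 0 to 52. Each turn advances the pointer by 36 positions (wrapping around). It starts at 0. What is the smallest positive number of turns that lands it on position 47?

44

The inverse of 36 mod 53 is 28 (since 36·28 = 1008 ≡ 1).
Multiplying both sides by 28: x ≡ 28·47 = 1316 ≡ 44 (mod 53).
Check: 36·44 = 1584 = 29·53 + 47.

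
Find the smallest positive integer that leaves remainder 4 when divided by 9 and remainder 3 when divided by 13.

94

x ≡ 4 (mod 9) gives x ∈ {4, 13, 22, 31, 40, 49, 58, 67, …}.
The first of these with x mod 13 = 3 is 94.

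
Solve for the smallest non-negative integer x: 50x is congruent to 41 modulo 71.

42

50⁻¹ ≡ 27 (mod 71) because 50·27 = 1350 = 19·71 + 1.
So x ≡ 27·41 = 1107 ≡ 42 (mod 71).
Check: 50·42 = 2100 = 29·71 + 41.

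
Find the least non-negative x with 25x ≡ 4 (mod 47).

25⁻¹ ≡ 32 (mod 47) because 25·32 = 800 = 17·47 + 1.
Multiplying both sides by 32: x ≡ 32·4 = 128 ≡ 34 (mod 47).
Check: 25·34 = 850 = 18·47 + 4.

34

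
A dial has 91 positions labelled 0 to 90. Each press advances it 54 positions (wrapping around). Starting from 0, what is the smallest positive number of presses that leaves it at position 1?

59

54·59 = 3186 = 35·91 + 1, so 54⁻¹ ≡ 59 (mod 91).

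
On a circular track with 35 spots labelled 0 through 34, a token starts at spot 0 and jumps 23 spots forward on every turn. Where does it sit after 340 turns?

15

340·23 = 7820.
Dividing 7820 by 35 gives quotient 223 and remainder 15.
(0 + 15) mod 35 = 15.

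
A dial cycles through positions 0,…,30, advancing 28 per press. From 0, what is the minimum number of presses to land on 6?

28⁻¹ ≡ 10 (mod 31) because 28·10 = 280 = 9·31 + 1.
Multiplying both sides by 10: x ≡ 10·6 = 60 ≡ 29 (mod 31).

29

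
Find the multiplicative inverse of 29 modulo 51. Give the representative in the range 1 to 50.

29·44 = 1276 = 25·51 + 1, so 29⁻¹ ≡ 44 (mod 51).

44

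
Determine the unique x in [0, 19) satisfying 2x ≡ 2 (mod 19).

The inverse of 2 mod 19 is 10 (since 2·10 = 20 ≡ 1).
So x ≡ 10·2 = 20 ≡ 1 (mod 19).
Check: 2·1 = 2 = 0·19 + 2.

1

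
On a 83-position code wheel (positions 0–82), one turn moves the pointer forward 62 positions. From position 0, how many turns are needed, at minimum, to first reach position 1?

79

62·79 = 4898 = 59·83 + 1, so 62⁻¹ ≡ 79 (mod 83).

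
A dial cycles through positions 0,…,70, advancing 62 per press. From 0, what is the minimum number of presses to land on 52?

62⁻¹ ≡ 63 (mod 71) because 62·63 = 3906 = 55·71 + 1.
Multiplying both sides by 63: x ≡ 63·52 = 3276 ≡ 10 (mod 71).
Check: 62·10 = 620 = 8·71 + 52.

10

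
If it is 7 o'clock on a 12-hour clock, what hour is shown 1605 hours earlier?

1605 = 133·12 + 9, so 1605 mod 12 = 9.
7 − 9 → 10 on a 12-hour dial.

10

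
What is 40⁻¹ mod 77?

77 = 1·40 + 37
40 = 1·37 + 3
37 = 12·3 + 1
3 = 3·1 + 0
Back-substituting gives 40·52 ≡ 1 (mod 77).

52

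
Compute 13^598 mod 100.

29

By repeated squaring mod 100: 13^1≡13, 13^2≡69, 13^4≡61, 13^8≡21, 13^16≡41, 13^32≡81, 13^64≡61, 13^128≡21, 13^256≡41, 13^512≡81.
598 = 2 + 4 + 16 + 64 + 512, so 13^598 ≡ 69·61·41·61·81 ≡ 29 (mod 100).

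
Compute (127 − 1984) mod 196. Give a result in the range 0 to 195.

103

1984 = 10·196 + 24, so 1984 mod 196 = 24.
(127 − 24) mod 196 = 103.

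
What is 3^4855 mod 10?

The units digit of 3^n cycles with period 4: 3, 9, 7, 1, …
4855 mod 4 = 3, so the last digit matches 3^3 = 7.

7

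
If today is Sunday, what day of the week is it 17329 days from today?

Thursday

17329 = 2475·7 + 4, so 17329 mod 7 = 4.
Sunday + 4 days → Thursday.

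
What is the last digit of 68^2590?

4

The units digit of 68^n cycles with period 4: 8, 4, 2, 6, …
2590 mod 4 = 2, so the last digit matches 8^2 = 4.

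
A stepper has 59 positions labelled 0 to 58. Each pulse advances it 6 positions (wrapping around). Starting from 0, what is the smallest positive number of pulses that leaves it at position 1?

6·10 = 60 = 1·59 + 1, so 6⁻¹ ≡ 10 (mod 59).

10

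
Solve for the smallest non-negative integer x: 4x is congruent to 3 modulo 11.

4⁻¹ ≡ 3 (mod 11) because 4·3 = 12 = 1·11 + 1.
Multiplying both sides by 3: x ≡ 3·3 = 9 ≡ 9 (mod 11).
Check: 4·9 = 36 = 3·11 + 3.

9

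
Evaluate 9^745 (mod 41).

Square-and-reduce mod 41: 9^1≡9, 9^2≡40, 9^4≡1, 9^8≡1, 9^16≡1, 9^32≡1, 9^64≡1, 9^128≡1, 9^256≡1, 9^512≡1.
Since 745 = 1 + 8 + 32 + 64 + 128 + 512 in binary, 9^745 ≡ 9·1·1·1·1·1 ≡ 9 (mod 41).

9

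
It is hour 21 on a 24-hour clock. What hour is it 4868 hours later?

4868 = 202·24 + 20, so 4868 mod 24 = 20.
(21 + 20) mod 24 = 17.

17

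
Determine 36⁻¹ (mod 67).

36·54 = 1944 = 29·67 + 1, so 36⁻¹ ≡ 54 (mod 67).

54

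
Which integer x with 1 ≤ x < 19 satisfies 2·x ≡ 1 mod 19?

10

19 = 9·2 + 1
2 = 2·1 + 0
Back-substituting gives 2·10 ≡ 1 (mod 19).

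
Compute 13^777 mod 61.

Square-and-reduce mod 61: 13^1≡13, 13^2≡47, 13^4≡13, 13^8≡47, 13^16≡13, 13^32≡47, 13^64≡13, 13^128≡47, 13^256≡13, 13^512≡47.
Since 777 = 1 + 8 + 256 + 512 in binary, 13^777 ≡ 13·47·13·47 ≡ 1 (mod 61).

1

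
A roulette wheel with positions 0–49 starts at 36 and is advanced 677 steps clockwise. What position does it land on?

677 mod 50 = 27 (since 13·50 = 650).
(36 + 27) mod 50 = 13.

13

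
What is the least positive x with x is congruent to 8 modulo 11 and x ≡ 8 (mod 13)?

8

x ≡ 8 (mod 11) gives x ∈ {8}.
The first of these with x mod 13 = 8 is 8.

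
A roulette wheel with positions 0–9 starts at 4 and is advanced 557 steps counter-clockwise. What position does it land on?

Dividing 557 by 10 gives quotient 55 and remainder 7.
(4 − 7) mod 10 = 7.

7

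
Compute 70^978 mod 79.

18

Square-and-reduce mod 79: 70^1≡70, 70^2≡2, 70^4≡4, 70^8≡16, 70^16≡19, 70^32≡45, 70^64≡50, 70^128≡51, 70^256≡73, 70^512≡36.
Since 978 = 2 + 16 + 64 + 128 + 256 + 512 in binary, 70^978 ≡ 2·19·50·51·73·36 ≡ 18 (mod 79).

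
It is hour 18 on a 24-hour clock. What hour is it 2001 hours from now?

2001 mod 24 = 9 (since 83·24 = 1992).
(18 + 9) mod 24 = 3.

3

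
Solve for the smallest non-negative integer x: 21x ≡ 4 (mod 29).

21⁻¹ ≡ 18 (mod 29) because 21·18 = 378 = 13·29 + 1.
Multiplying both sides by 18: x ≡ 18·4 = 72 ≡ 14 (mod 29).

14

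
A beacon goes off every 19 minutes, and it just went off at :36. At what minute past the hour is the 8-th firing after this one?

8

8·19 = 152.
152 mod 60 = 32 (since 2·60 = 120).
(36 + 32) mod 60 = 8.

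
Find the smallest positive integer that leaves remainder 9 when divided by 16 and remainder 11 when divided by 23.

57

x ≡ 9 (mod 16) gives x ∈ {9, 25, 41, 57}.
The first of these with x mod 23 = 11 is 57.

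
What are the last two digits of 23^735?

07

Successive squares of 23 mod 100: 23^1≡23, 23^2≡29, 23^4≡41, 23^8≡81, 23^16≡61, 23^32≡21, 23^64≡41, 23^128≡81, 23^256≡61, 23^512≡21.
Since 735 = 1 + 2 + 4 + 8 + 16 + 64 + 128 + 512 in binary, 23^735 ≡ 23·29·41·81·61·41·81·21 ≡ 7 (mod 100).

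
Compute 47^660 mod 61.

Successive squares of 47 mod 61: 47^1≡47, 47^2≡13, 47^4≡47, 47^8≡13, 47^16≡47, 47^32≡13, 47^64≡47, 47^128≡13, 47^256≡47, 47^512≡13.
660 = 4 + 16 + 128 + 512, so 47^660 ≡ 47·47·13·13 ≡ 1 (mod 61).

1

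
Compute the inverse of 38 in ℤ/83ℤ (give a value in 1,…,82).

83 = 2·38 + 7
38 = 5·7 + 3
7 = 2·3 + 1
3 = 3·1 + 0
Back-substituting gives 38·59 ≡ 1 (mod 83).

59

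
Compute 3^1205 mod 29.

By repeated squaring mod 29: 3^1≡3, 3^2≡9, 3^4≡23, 3^8≡7, 3^16≡20, 3^32≡23, 3^64≡7, 3^128≡20, 3^256≡23, 3^512≡7, 3^1024≡20.
1205 = 1 + 4 + 16 + 32 + 128 + 1024, so 3^1205 ≡ 3·23·20·23·20·20 ≡ 3 (mod 29).

3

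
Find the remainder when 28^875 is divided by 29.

28

By repeated squaring mod 29: 28^1≡28, 28^2≡1, 28^4≡1, 28^8≡1, 28^16≡1, 28^32≡1, 28^64≡1, 28^128≡1, 28^256≡1, 28^512≡1.
875 = 1 + 2 + 8 + 32 + 64 + 256 + 512, so 28^875 ≡ 28·1·1·1·1·1·1 ≡ 28 (mod 29).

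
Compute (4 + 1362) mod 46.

1362 = 29·46 + 28, so 1362 mod 46 = 28.
(4 + 28) mod 46 = 32.

32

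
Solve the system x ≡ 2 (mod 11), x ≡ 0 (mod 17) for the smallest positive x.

68

x ≡ 2 (mod 11) gives x ∈ {2, 13, 24, 35, 46, 57, 68}.
The first of these with x mod 17 = 0 is 68.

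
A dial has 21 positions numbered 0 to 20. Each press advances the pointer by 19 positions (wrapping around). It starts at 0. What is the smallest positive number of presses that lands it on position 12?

19⁻¹ ≡ 10 (mod 21) because 19·10 = 190 = 9·21 + 1.
Multiplying both sides by 10: x ≡ 10·12 = 120 ≡ 15 (mod 21).

15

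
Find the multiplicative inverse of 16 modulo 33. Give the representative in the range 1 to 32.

16·31 = 496 = 15·33 + 1, so 16⁻¹ ≡ 31 (mod 33).

31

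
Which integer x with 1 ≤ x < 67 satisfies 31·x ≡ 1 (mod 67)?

67 = 2·31 + 5
31 = 6·5 + 1
5 = 5·1 + 0
Back-substituting gives 31·13 ≡ 1 (mod 67).

13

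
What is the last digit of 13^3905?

3

Powers of 3 mod 10 repeat with period 4: 3, 9, 7, 1.
3905 mod 4 = 1, so the last digit matches 3^1 = 3.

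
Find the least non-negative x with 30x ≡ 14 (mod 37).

35

30⁻¹ ≡ 21 (mod 37) because 30·21 = 630 = 17·37 + 1.
So x ≡ 21·14 = 294 ≡ 35 (mod 37).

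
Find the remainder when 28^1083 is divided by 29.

28

Square-and-reduce mod 29: 28^1≡28, 28^2≡1, 28^4≡1, 28^8≡1, 28^16≡1, 28^32≡1, 28^64≡1, 28^128≡1, 28^256≡1, 28^512≡1, 28^1024≡1.
Since 1083 = 1 + 2 + 8 + 16 + 32 + 1024 in binary, 28^1083 ≡ 28·1·1·1·1·1 ≡ 28 (mod 29).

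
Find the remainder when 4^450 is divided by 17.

16

By repeated squaring mod 17: 4^1≡4, 4^2≡16, 4^4≡1, 4^8≡1, 4^16≡1, 4^32≡1, 4^64≡1, 4^128≡1, 4^256≡1.
Since 450 = 2 + 64 + 128 + 256 in binary, 4^450 ≡ 16·1·1·1 ≡ 16 (mod 17).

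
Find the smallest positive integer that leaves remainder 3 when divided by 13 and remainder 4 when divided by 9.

94

x ≡ 4 (mod 9) gives x ∈ {4, 13, 22, 31, 40, 49, 58, 67, …}.
The first of these with x mod 13 = 3 is 94.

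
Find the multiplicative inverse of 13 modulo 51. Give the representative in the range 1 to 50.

13·4 = 52 = 1·51 + 1, so 13⁻¹ ≡ 4 (mod 51).

4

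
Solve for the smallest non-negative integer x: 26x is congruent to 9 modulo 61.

59

The inverse of 26 mod 61 is 54 (since 26·54 = 1404 ≡ 1).
So x ≡ 54·9 = 486 ≡ 59 (mod 61).
Check: 26·59 = 1534 = 25·61 + 9.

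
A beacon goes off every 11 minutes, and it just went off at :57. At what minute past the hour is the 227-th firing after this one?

227·11 = 2497.
2497 mod 60 = 37 (since 41·60 = 2460).
(57 + 37) mod 60 = 34.

34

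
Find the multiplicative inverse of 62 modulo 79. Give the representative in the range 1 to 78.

65

79 = 1·62 + 17
62 = 3·17 + 11
17 = 1·11 + 6
11 = 1·6 + 5
6 = 1·5 + 1
5 = 5·1 + 0
Back-substituting gives 62·65 ≡ 1 (mod 79).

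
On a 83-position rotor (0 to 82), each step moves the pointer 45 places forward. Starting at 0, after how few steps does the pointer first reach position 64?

The inverse of 45 mod 83 is 24 (since 45·24 = 1080 ≡ 1).
Multiplying both sides by 24: x ≡ 24·64 = 1536 ≡ 42 (mod 83).
Check: 45·42 = 1890 = 22·83 + 64.

42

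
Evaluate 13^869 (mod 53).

Successive squares of 13 mod 53: 13^1≡13, 13^2≡10, 13^4≡47, 13^8≡36, 13^16≡24, 13^32≡46, 13^64≡49, 13^128≡16, 13^256≡44, 13^512≡28.
Since 869 = 1 + 4 + 32 + 64 + 256 + 512 in binary, 13^869 ≡ 13·47·46·49·44·28 ≡ 16 (mod 53).

16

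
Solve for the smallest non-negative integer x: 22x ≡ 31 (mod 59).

47

The inverse of 22 mod 59 is 51 (since 22·51 = 1122 ≡ 1).
So x ≡ 51·31 = 1581 ≡ 47 (mod 59).
Check: 22·47 = 1034 = 17·59 + 31.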